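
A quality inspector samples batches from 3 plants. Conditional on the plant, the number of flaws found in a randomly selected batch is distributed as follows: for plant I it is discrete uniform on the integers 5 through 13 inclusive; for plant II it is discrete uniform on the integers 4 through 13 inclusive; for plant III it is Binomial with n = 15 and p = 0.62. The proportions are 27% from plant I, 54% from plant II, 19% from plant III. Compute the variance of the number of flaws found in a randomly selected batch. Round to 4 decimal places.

7.0332

Per component, I: μ=9, E[X²]=87.6667; II: μ=8.5, E[X²]=80.5; III: μ=9.3, E[X²]=90.024.
E[X] = 0.27·9 + 0.54·8.5 + 0.19·9.3 = 8.787.
E[X²] = 0.27·87.6667 + 0.54·80.5 + 0.19·90.024 = 84.2446.
Var(X) = E[X²] − (E[X])² = 84.2446 − 77.2114 = 7.03319.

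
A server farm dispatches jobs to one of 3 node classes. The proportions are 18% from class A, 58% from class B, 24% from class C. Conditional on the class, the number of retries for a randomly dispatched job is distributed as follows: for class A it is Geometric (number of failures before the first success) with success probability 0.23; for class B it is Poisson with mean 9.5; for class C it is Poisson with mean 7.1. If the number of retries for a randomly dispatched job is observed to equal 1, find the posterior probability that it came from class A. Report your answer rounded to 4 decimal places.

0.9460

Likelihoods P(X=1 | ·): A: 0.1771; B: 0.000711092; C: 0.00585824.
Posterior ∝ prior × likelihood. Numerator for A: 0.18·0.1771 = 0.031878.
Normalizing constant: 0.18·0.1771 + 0.58·0.000711092 + 0.24·0.00585824 = 0.0336964.
P(A | observation) = 0.031878 / 0.0336964 = 0.946035.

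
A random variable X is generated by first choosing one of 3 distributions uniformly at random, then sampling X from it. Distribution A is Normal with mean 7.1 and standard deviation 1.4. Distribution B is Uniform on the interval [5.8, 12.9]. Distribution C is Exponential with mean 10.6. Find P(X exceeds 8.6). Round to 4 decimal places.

Conditional on each component, P(X > 8.6): A: 0.141988; B: 0.605634; C: 0.444271.
By total probability, P(X > 8.6) = 0.333333·0.141988 + 0.333333·0.605634 + 0.333333·0.444271 = 0.397298.

0.3973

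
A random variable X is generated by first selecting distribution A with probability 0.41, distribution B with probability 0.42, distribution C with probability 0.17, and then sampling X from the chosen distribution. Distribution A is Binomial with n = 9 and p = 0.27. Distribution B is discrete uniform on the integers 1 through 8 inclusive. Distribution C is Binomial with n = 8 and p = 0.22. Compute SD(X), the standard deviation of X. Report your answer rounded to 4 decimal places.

Per component, A: μ=2.43, E[X²]=7.6788; B: μ=4.5, E[X²]=25.5; C: μ=1.76, E[X²]=4.4704.
E[X] = 0.41·2.43 + 0.42·4.5 + 0.17·1.76 = 3.1855.
E[X²] = 0.41·7.6788 + 0.42·25.5 + 0.17·4.4704 = 14.6183.
Var(X) = E[X²] − (E[X])² = 14.6183 − 10.1474 = 4.47087.
SD(X) = √4.47087 = 2.11444.

2.1144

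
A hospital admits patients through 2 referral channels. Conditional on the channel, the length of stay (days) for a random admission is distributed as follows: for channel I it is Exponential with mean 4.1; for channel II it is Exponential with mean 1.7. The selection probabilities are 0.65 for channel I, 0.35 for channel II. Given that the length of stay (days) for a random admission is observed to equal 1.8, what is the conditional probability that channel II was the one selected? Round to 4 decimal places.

Likelihoods f(1.8 | ·): I: 0.157235; II: 0.204037.
Posterior ∝ prior × likelihood. Numerator for II: 0.35·0.204037 = 0.0714131.
Normalizing constant: 0.65·0.157235 + 0.35·0.204037 = 0.173616.
P(II | observation) = 0.0714131 / 0.173616 = 0.411328.

0.4113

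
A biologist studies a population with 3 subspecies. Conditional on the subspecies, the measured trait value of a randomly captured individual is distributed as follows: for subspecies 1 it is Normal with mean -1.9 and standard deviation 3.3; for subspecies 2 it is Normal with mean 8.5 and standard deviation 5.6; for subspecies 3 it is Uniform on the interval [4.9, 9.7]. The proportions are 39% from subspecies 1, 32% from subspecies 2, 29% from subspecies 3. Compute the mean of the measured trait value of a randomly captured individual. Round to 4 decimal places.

4.0960

Component means — 1: -1.9; 2: 8.5; 3: 7.3.
E[X] = 0.39·-1.9 + 0.32·8.5 + 0.29·7.3 = 4.096.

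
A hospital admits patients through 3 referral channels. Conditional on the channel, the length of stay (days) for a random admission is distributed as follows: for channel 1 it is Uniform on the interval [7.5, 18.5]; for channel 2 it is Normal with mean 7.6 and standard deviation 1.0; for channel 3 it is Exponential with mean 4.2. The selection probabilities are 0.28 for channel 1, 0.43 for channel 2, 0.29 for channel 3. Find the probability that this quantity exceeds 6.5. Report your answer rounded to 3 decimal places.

0.713

Conditional on each channel, P(X > 6.5): 1: 1; 2: 0.864334; 3: 0.212754.
By total probability, P(X > 6.5) = 0.28·1 + 0.43·0.864334 + 0.29·0.212754 = 0.713362.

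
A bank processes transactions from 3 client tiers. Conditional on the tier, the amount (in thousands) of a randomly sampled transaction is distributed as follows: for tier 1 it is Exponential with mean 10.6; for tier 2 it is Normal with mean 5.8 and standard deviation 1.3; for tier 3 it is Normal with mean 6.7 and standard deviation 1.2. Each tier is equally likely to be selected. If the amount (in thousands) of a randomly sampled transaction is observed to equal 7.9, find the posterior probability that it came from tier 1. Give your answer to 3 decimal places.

Likelihoods f(7.9 | ·): 1: 0.0447736; 2: 0.0832392; 3: 0.201642.
Posterior ∝ prior × likelihood. Numerator for 1: 0.333333·0.0447736 = 0.0149245.
Normalizing constant: 0.333333·0.0447736 + 0.333333·0.0832392 + 0.333333·0.201642 = 0.109885.
P(1 | observation) = 0.0149245 / 0.109885 = 0.135819.

0.136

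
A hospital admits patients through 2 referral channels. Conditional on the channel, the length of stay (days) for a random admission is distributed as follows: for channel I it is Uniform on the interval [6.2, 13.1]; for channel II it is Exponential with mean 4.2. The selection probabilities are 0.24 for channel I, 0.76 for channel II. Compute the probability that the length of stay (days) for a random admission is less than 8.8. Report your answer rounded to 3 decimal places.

0.757

Conditional on each channel, P(X < 8.8): I: 0.376812; II: 0.876959.
By total probability, P(X < 8.8) = 0.24·0.376812 + 0.76·0.876959 = 0.756924.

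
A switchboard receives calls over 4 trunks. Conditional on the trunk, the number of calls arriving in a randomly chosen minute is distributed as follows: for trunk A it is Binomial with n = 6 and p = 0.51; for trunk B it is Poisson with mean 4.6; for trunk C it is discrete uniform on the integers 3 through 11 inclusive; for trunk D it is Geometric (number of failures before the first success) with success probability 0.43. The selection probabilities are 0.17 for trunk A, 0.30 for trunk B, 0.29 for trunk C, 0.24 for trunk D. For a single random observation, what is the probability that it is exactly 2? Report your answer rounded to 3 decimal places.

Conditional on each trunk, P(X = 2): A: 0.224914; B: 0.106348; C: 0; D: 0.139707.
By total probability, P(X = 2) = 0.17·0.224914 + 0.3·0.106348 + 0.29·0 + 0.24·0.139707 = 0.10367.

0.104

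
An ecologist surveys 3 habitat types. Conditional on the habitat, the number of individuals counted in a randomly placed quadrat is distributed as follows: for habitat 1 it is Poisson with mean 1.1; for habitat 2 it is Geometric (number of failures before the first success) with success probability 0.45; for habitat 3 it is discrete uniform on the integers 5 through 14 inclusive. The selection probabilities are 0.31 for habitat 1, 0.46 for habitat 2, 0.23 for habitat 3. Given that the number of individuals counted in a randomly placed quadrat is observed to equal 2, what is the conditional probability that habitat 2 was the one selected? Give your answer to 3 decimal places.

0.501

Likelihoods P(X=2 | ·): 1: 0.201387; 2: 0.136125; 3: 0.
Posterior ∝ prior × likelihood. Numerator for 2: 0.46·0.136125 = 0.0626175.
Normalizing constant: 0.31·0.201387 + 0.46·0.136125 + 0.23·0 = 0.125047.
P(2 | observation) = 0.0626175 / 0.125047 = 0.50075.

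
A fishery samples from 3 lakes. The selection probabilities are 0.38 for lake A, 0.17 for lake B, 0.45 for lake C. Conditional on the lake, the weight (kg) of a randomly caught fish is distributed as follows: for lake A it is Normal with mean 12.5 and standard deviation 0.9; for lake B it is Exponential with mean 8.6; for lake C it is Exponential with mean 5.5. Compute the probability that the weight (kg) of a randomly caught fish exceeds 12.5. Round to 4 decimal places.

0.2761

Conditional on each lake, P(X > 12.5): A: 0.5; B: 0.233753; C: 0.103031.
By total probability, P(X > 12.5) = 0.38·0.5 + 0.17·0.233753 + 0.45·0.103031 = 0.276102.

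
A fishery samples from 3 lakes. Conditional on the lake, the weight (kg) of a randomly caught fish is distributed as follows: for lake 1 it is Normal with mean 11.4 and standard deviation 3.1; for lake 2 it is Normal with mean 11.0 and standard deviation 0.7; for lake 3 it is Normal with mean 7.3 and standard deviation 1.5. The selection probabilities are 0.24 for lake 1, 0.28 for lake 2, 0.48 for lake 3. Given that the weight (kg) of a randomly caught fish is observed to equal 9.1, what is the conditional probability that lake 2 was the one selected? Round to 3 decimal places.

0.045

Likelihoods f(9.1 | ·): 1: 0.0977273; 2: 0.0143223; 3: 0.129457.
Posterior ∝ prior × likelihood. Numerator for 2: 0.28·0.0143223 = 0.00401025.
Normalizing constant: 0.24·0.0977273 + 0.28·0.0143223 + 0.48·0.129457 = 0.0896043.
P(2 | observation) = 0.00401025 / 0.0896043 = 0.044755.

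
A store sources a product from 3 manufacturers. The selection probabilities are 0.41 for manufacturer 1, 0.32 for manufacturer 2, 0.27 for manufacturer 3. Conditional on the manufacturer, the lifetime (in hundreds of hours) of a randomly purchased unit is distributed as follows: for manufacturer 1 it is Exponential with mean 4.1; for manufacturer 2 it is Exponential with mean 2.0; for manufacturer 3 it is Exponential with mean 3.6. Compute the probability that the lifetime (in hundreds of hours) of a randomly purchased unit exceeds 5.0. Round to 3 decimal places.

Conditional on each manufacturer, P(X > 5.0): 1: 0.295374; 2: 0.082085; 3: 0.249352.
By total probability, P(X > 5.0) = 0.41·0.295374 + 0.32·0.082085 + 0.27·0.249352 = 0.214696.

0.215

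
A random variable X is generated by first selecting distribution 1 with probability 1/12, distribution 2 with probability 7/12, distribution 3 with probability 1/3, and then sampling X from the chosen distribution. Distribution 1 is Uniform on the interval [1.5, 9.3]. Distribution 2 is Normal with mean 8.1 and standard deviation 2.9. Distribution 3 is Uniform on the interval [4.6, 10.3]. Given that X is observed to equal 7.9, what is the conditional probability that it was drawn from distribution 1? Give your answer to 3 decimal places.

Likelihoods f(7.9 | ·): 1: 0.128205; 2: 0.13724; 3: 0.175439.
Posterior ∝ prior × likelihood. Numerator for 1: 0.0833333·0.128205 = 0.0106838.
Normalizing constant: 0.0833333·0.128205 + 0.583333·0.13724 + 0.333333·0.175439 = 0.14922.
P(1 | observation) = 0.0106838 / 0.14922 = 0.0715975.

0.072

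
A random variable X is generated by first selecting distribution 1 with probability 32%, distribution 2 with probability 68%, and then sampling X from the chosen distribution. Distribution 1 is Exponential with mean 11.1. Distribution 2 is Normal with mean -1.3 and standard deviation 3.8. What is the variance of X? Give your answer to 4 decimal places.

82.7046

Per component, 1: μ=11.1, E[X²]=246.42; 2: μ=-1.3, E[X²]=16.13.
E[X] = 0.32·11.1 + 0.68·-1.3 = 2.668.
E[X²] = 0.32·246.42 + 0.68·16.13 = 89.8228.
Var(X) = E[X²] − (E[X])² = 89.8228 − 7.11822 = 82.7046.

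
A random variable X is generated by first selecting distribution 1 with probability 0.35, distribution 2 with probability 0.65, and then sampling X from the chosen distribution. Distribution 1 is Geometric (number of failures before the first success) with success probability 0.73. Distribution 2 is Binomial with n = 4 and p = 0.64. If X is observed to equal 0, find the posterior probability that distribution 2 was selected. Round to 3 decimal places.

0.041

Likelihoods P(X=0 | ·): 1: 0.73; 2: 0.0167962.
Posterior ∝ prior × likelihood. Numerator for 2: 0.65·0.0167962 = 0.0109175.
Normalizing constant: 0.35·0.73 + 0.65·0.0167962 = 0.266418.
P(2 | observation) = 0.0109175 / 0.266418 = 0.0409789.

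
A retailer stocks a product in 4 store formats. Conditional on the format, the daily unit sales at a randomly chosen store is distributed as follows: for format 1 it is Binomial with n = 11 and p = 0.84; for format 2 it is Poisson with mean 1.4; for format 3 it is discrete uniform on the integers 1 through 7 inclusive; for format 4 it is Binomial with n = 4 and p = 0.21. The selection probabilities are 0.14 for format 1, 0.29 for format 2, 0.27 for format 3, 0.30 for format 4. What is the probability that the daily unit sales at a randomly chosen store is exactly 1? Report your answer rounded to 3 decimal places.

0.263

Conditional on each format, P(X = 1): 1: 1.01595e-07; 2: 0.345236; 3: 0.142857; 4: 0.414153.
By total probability, P(X = 1) = 0.14·1.01595e-07 + 0.29·0.345236 + 0.27·0.142857 + 0.3·0.414153 = 0.262936.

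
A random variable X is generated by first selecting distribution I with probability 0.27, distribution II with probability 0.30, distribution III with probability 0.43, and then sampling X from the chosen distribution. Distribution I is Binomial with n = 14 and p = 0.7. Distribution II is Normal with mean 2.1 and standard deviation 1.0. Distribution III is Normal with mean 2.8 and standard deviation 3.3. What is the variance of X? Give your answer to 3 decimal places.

16.331

Per component, I: μ=9.8, E[X²]=98.98; II: μ=2.1, E[X²]=5.41; III: μ=2.8, E[X²]=18.73.
E[X] = 0.27·9.8 + 0.3·2.1 + 0.43·2.8 = 4.48.
E[X²] = 0.27·98.98 + 0.3·5.41 + 0.43·18.73 = 36.4015.
Var(X) = E[X²] − (E[X])² = 36.4015 − 20.0704 = 16.3311.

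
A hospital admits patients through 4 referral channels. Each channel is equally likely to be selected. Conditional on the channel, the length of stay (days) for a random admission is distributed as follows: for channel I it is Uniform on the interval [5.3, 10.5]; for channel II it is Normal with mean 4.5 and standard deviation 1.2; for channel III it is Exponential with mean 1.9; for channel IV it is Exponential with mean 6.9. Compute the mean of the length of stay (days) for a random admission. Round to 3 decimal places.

5.300

Component means — I: 7.9; II: 4.5; III: 1.9; IV: 6.9.
E[X] = 0.25·7.9 + 0.25·4.5 + 0.25·1.9 + 0.25·6.9 = 5.3.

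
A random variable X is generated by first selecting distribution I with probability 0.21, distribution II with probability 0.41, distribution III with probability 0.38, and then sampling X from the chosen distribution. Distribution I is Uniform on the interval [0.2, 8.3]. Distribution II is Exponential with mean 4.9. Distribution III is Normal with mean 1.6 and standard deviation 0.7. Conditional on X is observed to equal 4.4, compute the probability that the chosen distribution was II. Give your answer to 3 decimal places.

0.567

Likelihoods f(4.4 | ·): I: 0.123457; II: 0.0831429; III: 0.000191186.
Posterior ∝ prior × likelihood. Numerator for II: 0.41·0.0831429 = 0.0340886.
Normalizing constant: 0.21·0.123457 + 0.41·0.0831429 + 0.38·0.000191186 = 0.0600872.
P(II | observation) = 0.0340886 / 0.0600872 = 0.567319.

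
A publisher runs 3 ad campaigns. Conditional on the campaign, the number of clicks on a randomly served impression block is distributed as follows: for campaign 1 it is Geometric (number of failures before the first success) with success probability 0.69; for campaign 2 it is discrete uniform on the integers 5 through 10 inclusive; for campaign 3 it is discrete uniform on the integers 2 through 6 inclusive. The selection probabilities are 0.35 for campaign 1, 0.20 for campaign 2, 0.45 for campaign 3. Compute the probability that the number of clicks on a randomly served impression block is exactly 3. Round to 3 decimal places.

Conditional on each campaign, P(X = 3): 1: 0.0205558; 2: 0; 3: 0.2.
By total probability, P(X = 3) = 0.35·0.0205558 + 0.2·0 + 0.45·0.2 = 0.0971945.

0.097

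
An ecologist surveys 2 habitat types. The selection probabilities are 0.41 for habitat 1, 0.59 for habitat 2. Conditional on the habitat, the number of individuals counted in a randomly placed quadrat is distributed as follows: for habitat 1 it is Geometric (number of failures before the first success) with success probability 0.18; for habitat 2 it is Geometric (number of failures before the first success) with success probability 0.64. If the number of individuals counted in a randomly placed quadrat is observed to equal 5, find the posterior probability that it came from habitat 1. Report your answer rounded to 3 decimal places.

0.923

Likelihoods P(X=5 | ·): 1: 0.0667332; 2: 0.00386984.
Posterior ∝ prior × likelihood. Numerator for 1: 0.41·0.0667332 = 0.0273606.
Normalizing constant: 0.41·0.0667332 + 0.59·0.00386984 = 0.0296438.
P(1 | observation) = 0.0273606 / 0.0296438 = 0.922979.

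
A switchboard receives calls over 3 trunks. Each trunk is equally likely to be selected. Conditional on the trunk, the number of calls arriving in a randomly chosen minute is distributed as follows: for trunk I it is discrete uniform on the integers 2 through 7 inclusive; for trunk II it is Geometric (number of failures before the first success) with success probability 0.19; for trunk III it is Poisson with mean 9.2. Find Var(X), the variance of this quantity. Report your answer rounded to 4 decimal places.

16.6868

Per component, I: μ=4.5, E[X²]=23.1667; II: μ=4.26316, E[X²]=40.6122; III: μ=9.2, E[X²]=93.84.
E[X] = 0.333333·4.5 + 0.333333·4.26316 + 0.333333·9.2 = 5.98772.
E[X²] = 0.333333·23.1667 + 0.333333·40.6122 + 0.333333·93.84 = 52.5396.
Var(X) = E[X²] − (E[X])² = 52.5396 − 35.8528 = 16.6868.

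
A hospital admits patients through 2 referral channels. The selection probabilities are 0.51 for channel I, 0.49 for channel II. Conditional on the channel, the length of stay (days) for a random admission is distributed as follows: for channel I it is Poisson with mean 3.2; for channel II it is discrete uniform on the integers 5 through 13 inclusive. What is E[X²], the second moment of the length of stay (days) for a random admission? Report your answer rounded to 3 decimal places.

49.811

For each component E[X²] = Var + (mean)², giving I: 13.44; II: 87.6667.
Overall E[X²] = 0.51·13.44 + 0.49·87.6667 = 49.8111.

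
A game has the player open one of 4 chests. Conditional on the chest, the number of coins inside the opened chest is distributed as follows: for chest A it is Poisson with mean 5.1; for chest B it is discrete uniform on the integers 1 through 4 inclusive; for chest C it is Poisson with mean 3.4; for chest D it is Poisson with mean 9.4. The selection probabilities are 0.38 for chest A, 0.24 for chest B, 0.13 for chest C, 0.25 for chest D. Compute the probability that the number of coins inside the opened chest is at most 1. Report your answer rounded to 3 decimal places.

0.093

Conditional on each chest, P(X ≤ 1): A: 0.0371902; B: 0.25; C: 0.146842; D: 0.00086033.
By total probability, P(X ≤ 1) = 0.38·0.0371902 + 0.24·0.25 + 0.13·0.146842 + 0.25·0.00086033 = 0.0934369.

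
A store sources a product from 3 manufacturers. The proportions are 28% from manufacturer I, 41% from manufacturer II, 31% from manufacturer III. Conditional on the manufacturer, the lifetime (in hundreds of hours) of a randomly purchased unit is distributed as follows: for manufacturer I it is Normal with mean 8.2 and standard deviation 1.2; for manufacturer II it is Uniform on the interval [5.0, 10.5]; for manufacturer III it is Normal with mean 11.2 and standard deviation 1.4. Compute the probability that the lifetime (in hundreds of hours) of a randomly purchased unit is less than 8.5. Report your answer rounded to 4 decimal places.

0.4369

Conditional on each manufacturer, P(X < 8.5): I: 0.598706; II: 0.636364; III: 0.026892.
By total probability, P(X < 8.5) = 0.28·0.598706 + 0.41·0.636364 + 0.31·0.026892 = 0.436883.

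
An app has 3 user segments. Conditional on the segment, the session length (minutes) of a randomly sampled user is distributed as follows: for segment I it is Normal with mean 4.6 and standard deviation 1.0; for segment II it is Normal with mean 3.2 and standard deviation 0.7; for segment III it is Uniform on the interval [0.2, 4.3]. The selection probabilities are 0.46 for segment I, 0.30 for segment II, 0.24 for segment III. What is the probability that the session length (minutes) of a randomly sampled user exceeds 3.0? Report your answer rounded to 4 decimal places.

0.6946

Conditional on each segment, P(X > 3.0): I: 0.945201; II: 0.612452; III: 0.317073.
By total probability, P(X > 3.0) = 0.46·0.945201 + 0.3·0.612452 + 0.24·0.317073 = 0.694625.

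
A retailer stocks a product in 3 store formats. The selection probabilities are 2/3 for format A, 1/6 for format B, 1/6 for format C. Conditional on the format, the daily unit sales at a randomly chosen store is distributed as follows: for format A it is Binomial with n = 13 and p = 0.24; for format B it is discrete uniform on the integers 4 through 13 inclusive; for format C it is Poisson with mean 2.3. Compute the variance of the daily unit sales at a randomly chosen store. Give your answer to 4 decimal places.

7.6977

Per component, A: μ=3.12, E[X²]=12.1056; B: μ=8.5, E[X²]=80.5; C: μ=2.3, E[X²]=7.59.
E[X] = 0.666667·3.12 + 0.166667·8.5 + 0.166667·2.3 = 3.88.
E[X²] = 0.666667·12.1056 + 0.166667·80.5 + 0.166667·7.59 = 22.7521.
Var(X) = E[X²] − (E[X])² = 22.7521 − 15.0544 = 7.69767.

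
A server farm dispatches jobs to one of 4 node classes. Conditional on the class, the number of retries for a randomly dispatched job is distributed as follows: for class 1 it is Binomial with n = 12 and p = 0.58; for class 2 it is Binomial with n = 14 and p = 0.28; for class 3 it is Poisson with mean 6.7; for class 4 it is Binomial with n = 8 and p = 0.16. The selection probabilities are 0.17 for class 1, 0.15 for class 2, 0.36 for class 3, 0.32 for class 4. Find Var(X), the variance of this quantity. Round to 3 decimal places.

Per component, 1: μ=6.96, E[X²]=51.3648; 2: μ=3.92, E[X²]=18.1888; 3: μ=6.7, E[X²]=51.59; 4: μ=1.28, E[X²]=2.7136.
E[X] = 0.17·6.96 + 0.15·3.92 + 0.36·6.7 + 0.32·1.28 = 4.5928.
E[X²] = 0.17·51.3648 + 0.15·18.1888 + 0.36·51.59 + 0.32·2.7136 = 30.9011.
Var(X) = E[X²] − (E[X])² = 30.9011 − 21.0938 = 9.80728.

9.807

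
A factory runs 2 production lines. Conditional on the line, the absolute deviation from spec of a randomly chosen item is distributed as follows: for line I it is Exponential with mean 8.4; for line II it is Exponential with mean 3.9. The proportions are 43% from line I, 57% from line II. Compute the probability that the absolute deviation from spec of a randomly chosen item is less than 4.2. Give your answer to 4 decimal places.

Conditional on each line, P(X < 4.2): I: 0.393469; II: 0.659358.
By total probability, P(X < 4.2) = 0.43·0.393469 + 0.57·0.659358 = 0.545026.

0.5450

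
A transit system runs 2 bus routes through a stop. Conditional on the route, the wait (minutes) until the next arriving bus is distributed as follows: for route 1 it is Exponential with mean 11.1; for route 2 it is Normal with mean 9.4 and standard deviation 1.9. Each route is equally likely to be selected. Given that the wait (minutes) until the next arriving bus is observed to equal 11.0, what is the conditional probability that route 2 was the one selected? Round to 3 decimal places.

0.815

Likelihoods f(11.0 | ·): 1: 0.0334422; 2: 0.147288.
Posterior ∝ prior × likelihood. Numerator for 2: 0.5·0.147288 = 0.0736442.
Normalizing constant: 0.5·0.0334422 + 0.5·0.147288 = 0.0903653.
P(2 | observation) = 0.0736442 / 0.0903653 = 0.814961.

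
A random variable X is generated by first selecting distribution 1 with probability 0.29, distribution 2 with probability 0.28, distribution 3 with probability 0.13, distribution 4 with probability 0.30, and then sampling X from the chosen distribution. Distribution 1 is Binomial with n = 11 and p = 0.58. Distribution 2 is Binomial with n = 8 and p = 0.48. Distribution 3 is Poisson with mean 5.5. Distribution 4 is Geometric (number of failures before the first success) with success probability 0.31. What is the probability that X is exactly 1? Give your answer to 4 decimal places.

Conditional on each component, P(X = 1): 1: 0.00108972; 2: 0.039478; 3: 0.0224772; 4: 0.2139.
By total probability, P(X = 1) = 0.29·0.00108972 + 0.28·0.039478 + 0.13·0.0224772 + 0.3·0.2139 = 0.0784619.

0.0785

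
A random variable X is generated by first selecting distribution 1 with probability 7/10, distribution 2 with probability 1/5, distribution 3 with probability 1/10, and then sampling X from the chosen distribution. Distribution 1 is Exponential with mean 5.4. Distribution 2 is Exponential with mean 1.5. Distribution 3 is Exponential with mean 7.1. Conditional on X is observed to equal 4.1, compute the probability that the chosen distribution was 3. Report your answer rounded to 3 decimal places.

0.102

Likelihoods f(4.1 | ·): 1: 0.0866691; 2: 0.0433348; 3: 0.0790591.
Posterior ∝ prior × likelihood. Numerator for 3: 0.1·0.0790591 = 0.00790591.
Normalizing constant: 0.7·0.0866691 + 0.2·0.0433348 + 0.1·0.0790591 = 0.0772412.
P(3 | observation) = 0.00790591 / 0.0772412 = 0.102354.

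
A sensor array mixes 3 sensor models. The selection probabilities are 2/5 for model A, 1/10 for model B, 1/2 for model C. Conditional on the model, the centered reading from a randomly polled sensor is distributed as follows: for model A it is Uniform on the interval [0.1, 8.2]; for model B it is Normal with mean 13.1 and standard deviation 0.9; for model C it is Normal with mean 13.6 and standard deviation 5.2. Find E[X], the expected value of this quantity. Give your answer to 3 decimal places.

9.770

Component means — A: 4.15; B: 13.1; C: 13.6.
E[X] = 0.4·4.15 + 0.1·13.1 + 0.5·13.6 = 9.77.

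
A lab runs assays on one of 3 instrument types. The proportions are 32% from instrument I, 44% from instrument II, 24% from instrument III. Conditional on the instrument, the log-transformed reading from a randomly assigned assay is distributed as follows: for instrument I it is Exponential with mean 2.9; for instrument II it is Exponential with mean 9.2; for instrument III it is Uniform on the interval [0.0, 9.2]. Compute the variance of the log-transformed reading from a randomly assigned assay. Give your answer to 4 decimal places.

Per component, I: μ=2.9, E[X²]=16.82; II: μ=9.2, E[X²]=169.28; III: μ=4.6, E[X²]=28.2133.
E[X] = 0.32·2.9 + 0.44·9.2 + 0.24·4.6 = 6.08.
E[X²] = 0.32·16.82 + 0.44·169.28 + 0.24·28.2133 = 86.6368.
Var(X) = E[X²] − (E[X])² = 86.6368 − 36.9664 = 49.6704.

49.6704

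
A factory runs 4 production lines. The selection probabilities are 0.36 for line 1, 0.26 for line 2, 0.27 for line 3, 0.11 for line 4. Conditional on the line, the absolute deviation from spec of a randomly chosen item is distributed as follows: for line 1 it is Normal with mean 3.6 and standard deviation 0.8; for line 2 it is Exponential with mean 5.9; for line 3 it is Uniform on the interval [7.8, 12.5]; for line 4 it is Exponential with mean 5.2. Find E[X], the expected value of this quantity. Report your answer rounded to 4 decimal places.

Component means — 1: 3.6; 2: 5.9; 3: 10.15; 4: 5.2.
E[X] = 0.36·3.6 + 0.26·5.9 + 0.27·10.15 + 0.11·5.2 = 6.1425.

6.1425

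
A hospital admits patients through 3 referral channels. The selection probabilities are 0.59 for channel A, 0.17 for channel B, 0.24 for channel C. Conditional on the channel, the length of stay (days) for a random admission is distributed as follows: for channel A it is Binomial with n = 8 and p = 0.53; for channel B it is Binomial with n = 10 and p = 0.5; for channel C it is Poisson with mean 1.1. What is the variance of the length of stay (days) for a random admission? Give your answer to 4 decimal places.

Per component, A: μ=4.24, E[X²]=19.9704; B: μ=5, E[X²]=27.5; C: μ=1.1, E[X²]=2.31.
E[X] = 0.59·4.24 + 0.17·5 + 0.24·1.1 = 3.6156.
E[X²] = 0.59·19.9704 + 0.17·27.5 + 0.24·2.31 = 17.0119.
Var(X) = E[X²] − (E[X])² = 17.0119 − 13.0726 = 3.93937.

3.9394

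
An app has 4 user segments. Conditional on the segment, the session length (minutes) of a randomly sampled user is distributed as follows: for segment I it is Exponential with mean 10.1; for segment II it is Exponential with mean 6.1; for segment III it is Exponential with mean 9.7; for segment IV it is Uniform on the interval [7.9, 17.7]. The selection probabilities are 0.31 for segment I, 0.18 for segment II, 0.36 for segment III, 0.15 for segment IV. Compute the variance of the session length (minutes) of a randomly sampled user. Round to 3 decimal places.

Per component, I: μ=10.1, E[X²]=204.02; II: μ=6.1, E[X²]=74.42; III: μ=9.7, E[X²]=188.18; IV: μ=12.8, E[X²]=171.843.
E[X] = 0.31·10.1 + 0.18·6.1 + 0.36·9.7 + 0.15·12.8 = 9.641.
E[X²] = 0.31·204.02 + 0.18·74.42 + 0.36·188.18 + 0.15·171.843 = 170.163.
Var(X) = E[X²] − (E[X])² = 170.163 − 92.9489 = 77.2142.

77.214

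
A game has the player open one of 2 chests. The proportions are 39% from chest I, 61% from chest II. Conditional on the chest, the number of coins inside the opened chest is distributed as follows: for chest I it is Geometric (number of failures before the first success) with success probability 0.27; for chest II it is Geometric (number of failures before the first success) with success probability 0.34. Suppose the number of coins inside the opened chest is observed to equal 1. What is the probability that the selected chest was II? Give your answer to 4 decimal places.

Likelihoods P(X=1 | ·): I: 0.1971; II: 0.2244.
Posterior ∝ prior × likelihood. Numerator for II: 0.61·0.2244 = 0.136884.
Normalizing constant: 0.39·0.1971 + 0.61·0.2244 = 0.213753.
P(II | observation) = 0.136884 / 0.213753 = 0.640384.

0.6404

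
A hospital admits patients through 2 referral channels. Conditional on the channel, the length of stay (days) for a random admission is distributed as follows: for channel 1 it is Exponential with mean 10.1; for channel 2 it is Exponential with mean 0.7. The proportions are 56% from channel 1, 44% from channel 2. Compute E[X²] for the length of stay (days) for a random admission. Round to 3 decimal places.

For each component E[X²] = Var + (mean)², giving 1: 204.02; 2: 0.98.
Overall E[X²] = 0.56·204.02 + 0.44·0.98 = 114.682.

114.682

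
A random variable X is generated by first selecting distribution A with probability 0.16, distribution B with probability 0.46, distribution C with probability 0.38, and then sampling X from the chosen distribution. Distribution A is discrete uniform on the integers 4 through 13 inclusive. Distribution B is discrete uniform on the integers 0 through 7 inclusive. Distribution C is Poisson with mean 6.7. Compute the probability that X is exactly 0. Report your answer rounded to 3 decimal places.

Conditional on each component, P(X = 0): A: 0; B: 0.125; C: 0.00123091.
By total probability, P(X = 0) = 0.16·0 + 0.46·0.125 + 0.38·0.00123091 = 0.0579677.

0.058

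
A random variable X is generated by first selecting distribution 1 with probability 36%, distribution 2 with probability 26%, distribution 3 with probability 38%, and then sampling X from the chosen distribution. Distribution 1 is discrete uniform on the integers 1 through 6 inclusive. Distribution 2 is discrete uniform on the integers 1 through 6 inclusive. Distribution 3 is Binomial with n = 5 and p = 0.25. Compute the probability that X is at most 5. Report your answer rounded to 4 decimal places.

Conditional on each component, P(X ≤ 5): 1: 0.833333; 2: 0.833333; 3: 1.
By total probability, P(X ≤ 5) = 0.36·0.833333 + 0.26·0.833333 + 0.38·1 = 0.896667.

0.8967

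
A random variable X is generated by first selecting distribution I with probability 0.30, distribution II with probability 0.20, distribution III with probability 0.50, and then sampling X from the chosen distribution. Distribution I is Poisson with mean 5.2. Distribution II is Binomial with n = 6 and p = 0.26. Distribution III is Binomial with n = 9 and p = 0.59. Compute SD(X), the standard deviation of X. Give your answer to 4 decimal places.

Per component, I: μ=5.2, E[X²]=32.24; II: μ=1.56, E[X²]=3.588; III: μ=5.31, E[X²]=30.3732.
E[X] = 0.3·5.2 + 0.2·1.56 + 0.5·5.31 = 4.527.
E[X²] = 0.3·32.24 + 0.2·3.588 + 0.5·30.3732 = 25.5762.
Var(X) = E[X²] − (E[X])² = 25.5762 − 20.4937 = 5.08247.
SD(X) = √5.08247 = 2.25443.

2.2544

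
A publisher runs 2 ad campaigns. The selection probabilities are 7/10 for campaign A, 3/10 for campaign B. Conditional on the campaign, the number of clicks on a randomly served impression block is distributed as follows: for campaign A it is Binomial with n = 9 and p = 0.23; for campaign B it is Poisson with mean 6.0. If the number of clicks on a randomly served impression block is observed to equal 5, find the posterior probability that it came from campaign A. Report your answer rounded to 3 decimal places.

Likelihoods P(X=5 | ·): A: 0.0285084; B: 0.160623.
Posterior ∝ prior × likelihood. Numerator for A: 0.7·0.0285084 = 0.0199559.
Normalizing constant: 0.7·0.0285084 + 0.3·0.160623 = 0.0681428.
P(A | observation) = 0.0199559 / 0.0681428 = 0.292854.

0.293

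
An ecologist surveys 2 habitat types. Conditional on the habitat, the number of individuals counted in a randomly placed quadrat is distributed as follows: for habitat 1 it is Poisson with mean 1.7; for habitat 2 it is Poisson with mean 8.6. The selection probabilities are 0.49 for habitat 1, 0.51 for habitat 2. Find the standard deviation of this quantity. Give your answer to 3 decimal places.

Per component, 1: μ=1.7, E[X²]=4.59; 2: μ=8.6, E[X²]=82.56.
E[X] = 0.49·1.7 + 0.51·8.6 = 5.219.
E[X²] = 0.49·4.59 + 0.51·82.56 = 44.3547.
Var(X) = E[X²] − (E[X])² = 44.3547 − 27.238 = 17.1167.
SD(X) = √17.1167 = 4.13724.

4.137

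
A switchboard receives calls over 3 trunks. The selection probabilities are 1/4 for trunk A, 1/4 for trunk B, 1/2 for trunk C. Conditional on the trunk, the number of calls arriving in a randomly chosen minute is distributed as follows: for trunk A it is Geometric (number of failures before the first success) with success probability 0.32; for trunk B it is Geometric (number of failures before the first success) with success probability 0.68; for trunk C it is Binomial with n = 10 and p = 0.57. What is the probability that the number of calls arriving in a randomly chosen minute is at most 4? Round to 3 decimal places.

0.573

Conditional on each trunk, P(X ≤ 4): A: 0.854607; B: 0.996645; C: 0.220706.
By total probability, P(X ≤ 4) = 0.25·0.854607 + 0.25·0.996645 + 0.5·0.220706 = 0.573166.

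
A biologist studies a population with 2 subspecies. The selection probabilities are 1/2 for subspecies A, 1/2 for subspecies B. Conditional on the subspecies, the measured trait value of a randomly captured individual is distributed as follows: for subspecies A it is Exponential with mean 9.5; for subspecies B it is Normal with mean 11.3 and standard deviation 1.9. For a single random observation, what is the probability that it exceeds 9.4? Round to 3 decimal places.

Conditional on each subspecies, P(X > 9.4): A: 0.371772; B: 0.841345.
By total probability, P(X > 9.4) = 0.5·0.371772 + 0.5·0.841345 = 0.606559.

0.607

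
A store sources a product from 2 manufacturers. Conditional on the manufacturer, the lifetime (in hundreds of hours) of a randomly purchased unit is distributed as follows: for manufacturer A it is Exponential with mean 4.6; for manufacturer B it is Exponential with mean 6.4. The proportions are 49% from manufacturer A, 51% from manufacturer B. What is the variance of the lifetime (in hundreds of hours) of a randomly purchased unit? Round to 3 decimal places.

32.068

Per component, A: μ=4.6, E[X²]=42.32; B: μ=6.4, E[X²]=81.92.
E[X] = 0.49·4.6 + 0.51·6.4 = 5.518.
E[X²] = 0.49·42.32 + 0.51·81.92 = 62.516.
Var(X) = E[X²] − (E[X])² = 62.516 − 30.4483 = 32.0677.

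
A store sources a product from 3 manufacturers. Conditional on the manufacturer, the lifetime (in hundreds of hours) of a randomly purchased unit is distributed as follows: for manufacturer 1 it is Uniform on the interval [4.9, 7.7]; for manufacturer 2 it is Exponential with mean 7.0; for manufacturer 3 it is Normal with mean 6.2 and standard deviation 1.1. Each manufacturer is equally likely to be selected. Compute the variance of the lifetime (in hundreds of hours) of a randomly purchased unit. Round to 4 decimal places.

17.0811

Per component, 1: μ=6.3, E[X²]=40.3433; 2: μ=7, E[X²]=98; 3: μ=6.2, E[X²]=39.65.
E[X] = 0.333333·6.3 + 0.333333·7 + 0.333333·6.2 = 6.5.
E[X²] = 0.333333·40.3433 + 0.333333·98 + 0.333333·39.65 = 59.3311.
Var(X) = E[X²] − (E[X])² = 59.3311 − 42.25 = 17.0811.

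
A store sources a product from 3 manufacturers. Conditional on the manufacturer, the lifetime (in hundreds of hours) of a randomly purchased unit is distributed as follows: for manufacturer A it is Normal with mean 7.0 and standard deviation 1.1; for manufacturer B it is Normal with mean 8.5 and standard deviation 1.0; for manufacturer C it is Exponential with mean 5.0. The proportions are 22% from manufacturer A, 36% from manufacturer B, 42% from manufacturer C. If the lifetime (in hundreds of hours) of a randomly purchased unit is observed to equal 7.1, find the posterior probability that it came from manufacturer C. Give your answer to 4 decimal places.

Likelihoods f(7.1 | ·): A: 0.361179; B: 0.149727; C: 0.0483428.
Posterior ∝ prior × likelihood. Numerator for C: 0.42·0.0483428 = 0.020304.
Normalizing constant: 0.22·0.361179 + 0.36·0.149727 + 0.42·0.0483428 = 0.153665.
P(C | observation) = 0.020304 / 0.153665 = 0.132131.

0.1321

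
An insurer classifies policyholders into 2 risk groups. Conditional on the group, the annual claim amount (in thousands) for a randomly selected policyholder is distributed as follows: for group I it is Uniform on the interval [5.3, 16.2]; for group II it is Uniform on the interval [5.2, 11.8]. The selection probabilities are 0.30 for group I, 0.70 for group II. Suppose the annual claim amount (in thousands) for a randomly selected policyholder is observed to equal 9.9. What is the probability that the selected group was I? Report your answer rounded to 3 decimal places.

0.206

Likelihoods f(9.9 | ·): I: 0.0917431; II: 0.151515.
Posterior ∝ prior × likelihood. Numerator for I: 0.3·0.0917431 = 0.0275229.
Normalizing constant: 0.3·0.0917431 + 0.7·0.151515 = 0.133584.
P(I | observation) = 0.0275229 / 0.133584 = 0.206035.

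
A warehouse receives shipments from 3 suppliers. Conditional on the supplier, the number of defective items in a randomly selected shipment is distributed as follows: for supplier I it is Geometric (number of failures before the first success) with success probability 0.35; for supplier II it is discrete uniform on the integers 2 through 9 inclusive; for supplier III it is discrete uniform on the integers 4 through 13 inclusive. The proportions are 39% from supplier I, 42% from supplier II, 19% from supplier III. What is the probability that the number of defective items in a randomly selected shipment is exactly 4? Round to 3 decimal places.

0.096

Conditional on each supplier, P(X = 4): I: 0.0624772; II: 0.125; III: 0.1.
By total probability, P(X = 4) = 0.39·0.0624772 + 0.42·0.125 + 0.19·0.1 = 0.0958661.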